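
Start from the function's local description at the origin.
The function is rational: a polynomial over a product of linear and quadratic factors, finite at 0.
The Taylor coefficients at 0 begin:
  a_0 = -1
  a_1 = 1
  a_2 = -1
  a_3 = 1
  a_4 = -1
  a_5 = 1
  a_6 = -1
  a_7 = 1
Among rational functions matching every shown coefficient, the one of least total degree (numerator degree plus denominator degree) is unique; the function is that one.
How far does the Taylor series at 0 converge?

The radius of convergence is 1.

No rational of total degree below 1 reproduces all 8 coefficients; solving the [0/1] Pade equations on them gives f(τ) = -1/(τ + 1), whose expansion matches every shown term.
Denominator factor (τ + 1): pole of order 1 at -1, modulus 1.
The radius of convergence is the smallest modulus among the singular points: 1.


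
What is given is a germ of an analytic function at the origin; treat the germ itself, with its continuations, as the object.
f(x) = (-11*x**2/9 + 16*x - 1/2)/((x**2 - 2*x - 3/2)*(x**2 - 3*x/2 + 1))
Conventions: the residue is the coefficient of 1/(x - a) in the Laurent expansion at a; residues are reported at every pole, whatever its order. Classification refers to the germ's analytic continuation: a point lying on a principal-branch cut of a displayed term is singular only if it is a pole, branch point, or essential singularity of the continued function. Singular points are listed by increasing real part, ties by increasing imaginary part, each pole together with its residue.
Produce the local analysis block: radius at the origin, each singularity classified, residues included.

Radius of convergence at 0: -1 + (1/2)*sqrt(10).
At 1 - (1/2)*sqrt(10): a pole of order 1; residue 1262/603 - (602/3015)*sqrt(10).
At (3/4) - ((1/4)*sqrt(7))*i: a pole of order 1; residue (-1262/603) - ((5144/4221)*sqrt(7))*i.
At (3/4) + ((1/4)*sqrt(7))*i: a pole of order 1; residue (-1262/603) + ((5144/4221)*sqrt(7))*i.
At 1 + (1/2)*sqrt(10): a pole of order 1; residue 1262/603 + (602/3015)*sqrt(10).

Denominator factor (x**2 - 2*x - 3/2): discriminant 10, real irrational roots 1 + (1/2)*sqrt(10) and 1 - (1/2)*sqrt(10); poles of order 1, moduli 1 + (1/2)*sqrt(10) and -1 + (1/2)*sqrt(10).
Denominator factor (x**2 - 3*x/2 + 1): discriminant -7/4, complex-conjugate roots (3/4) + ((1/4)*sqrt(7))*i and (3/4) - ((1/4)*sqrt(7))*i; poles of order 1, moduli 1 and 1.
The radius of convergence is the smallest modulus among the singular points: -1 + (1/2)*sqrt(10).
The factor x**2 - 2*x - 3/2 splits as (x - a)(x - a') with a = 1 - (1/2)*sqrt(10), a' = 1 + (1/2)*sqrt(10). At the order-1 pole a set g(x) = (x - a)*f(x) = [(-11*x**2/9 + 16*x - 1/2)/(x**2 - 3*x/2 + 1)] / (x - a').
Simple pole: residue = g(a) at a = 1 - (1/2)*sqrt(10), which is 1262/603 - (602/3015)*sqrt(10).
The factor x**2 - 3*x/2 + 1 splits as (x - a)(x - a') with a = (3/4) - ((1/4)*sqrt(7))*i, a' = (3/4) + ((1/4)*sqrt(7))*i. At the order-1 pole a set g(x) = (x - a)*f(x) = [(-11*x**2/9 + 16*x - 1/2)/(x**2 - 2*x - 3/2)] / (x - a').
Simple pole: residue = g(a) at a = (3/4) - ((1/4)*sqrt(7))*i, which is (-1262/603) - ((5144/4221)*sqrt(7))*i.
The factor x**2 - 3*x/2 + 1 splits as (x - a)(x - a') with a = (3/4) + ((1/4)*sqrt(7))*i, a' = (3/4) - ((1/4)*sqrt(7))*i. At the order-1 pole a set g(x) = (x - a)*f(x) = [(-11*x**2/9 + 16*x - 1/2)/(x**2 - 2*x - 3/2)] / (x - a').
Simple pole: residue = g(a) at a = (3/4) + ((1/4)*sqrt(7))*i, which is (-1262/603) + ((5144/4221)*sqrt(7))*i.
The factor x**2 - 2*x - 3/2 splits as (x - a)(x - a') with a = 1 + (1/2)*sqrt(10), a' = 1 - (1/2)*sqrt(10). At the order-1 pole a set g(x) = (x - a)*f(x) = [(-11*x**2/9 + 16*x - 1/2)/(x**2 - 3*x/2 + 1)] / (x - a').
Simple pole: residue = g(a) at a = 1 + (1/2)*sqrt(10), which is 1262/603 + (602/3015)*sqrt(10).
List the singular points by increasing real part (a conjugate pair: the negative imaginary part first).


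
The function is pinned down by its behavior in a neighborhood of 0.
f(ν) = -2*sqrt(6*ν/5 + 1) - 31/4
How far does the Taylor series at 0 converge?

Branch term (-2)*sqrt(1 - ν/(-5/6)): its argument vanishes at ν = -5/6, a square-root branch point, modulus 5/6.
The radius of convergence is the smallest modulus among the singular points: 5/6.

The radius of convergence is 5/6.


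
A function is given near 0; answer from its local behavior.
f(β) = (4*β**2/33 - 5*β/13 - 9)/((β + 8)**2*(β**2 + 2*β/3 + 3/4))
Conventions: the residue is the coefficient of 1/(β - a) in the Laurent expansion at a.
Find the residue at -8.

The residue is -98444/3160729.

At the order-2 pole -8 set g(β) = (β - (-8))^2*f(β) = (4*β**2/33 - 5*β/13 - 9)/(β**2 + 2*β/3 + 3/4).
Order-2 pole: residue = g'(a); g'(-8) = -98444/3160729, so the residue is -98444/3160729.


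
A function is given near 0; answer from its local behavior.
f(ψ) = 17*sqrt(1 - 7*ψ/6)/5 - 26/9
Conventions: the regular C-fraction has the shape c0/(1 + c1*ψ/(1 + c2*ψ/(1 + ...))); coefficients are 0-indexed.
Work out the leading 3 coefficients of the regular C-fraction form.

Taylor coefficients (expand at 0): a_0 = 23/45, a_1 = -119/60, a_2 = -833/1440.
c0 = a_0 = 23/45. Peel one level at a time: if S = 1 + c*ψ/S' with S'(0) = 1, then c is the ψ-coefficient of S and S' = c*ψ/(S - 1).
S_1 = c0/f = 1 + (357/92)*ψ + (274057/16928)*ψ^2 + ...; c1 = 357/92.
S_2 = c1*ψ/(S_1 - 1) = 1 + (-2303/552)*ψ + ...; c2 = -2303/552.

The regular C-fraction coefficients are [23/45, 357/92, -2303/552].


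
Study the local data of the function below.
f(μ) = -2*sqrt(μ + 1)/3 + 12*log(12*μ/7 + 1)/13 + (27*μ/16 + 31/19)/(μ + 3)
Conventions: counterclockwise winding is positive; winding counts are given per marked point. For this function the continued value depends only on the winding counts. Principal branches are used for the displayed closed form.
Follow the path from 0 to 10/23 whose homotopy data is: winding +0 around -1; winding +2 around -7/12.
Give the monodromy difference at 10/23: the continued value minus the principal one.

Continued minus principal equals (48/13)*pi*i.

The rational part is single-valued and drops out of the difference; each branch term changes only by its own monodromy.
(-2/3)*sqrt(1 - μ/(-1)): winding +0 is even, the square root returns to the same sheet, contribution 0.
(12/13)*log(1 - μ/(-7/12)): each positive loop around -7/12 adds 2*pi*i to the log, so winding +2 contributes (12/13)*(2)*2*pi*i = (48/13)*pi*i.
Summing the contributions at μ = 10/23 gives (48/13)*pi*i.


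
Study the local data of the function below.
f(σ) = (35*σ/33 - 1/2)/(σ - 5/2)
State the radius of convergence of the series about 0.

Denominator factor (σ - 5/2): pole of order 1 at 5/2, modulus 5/2.
The radius of convergence is the smallest modulus among the singular points: 5/2.

The radius of convergence is 5/2.


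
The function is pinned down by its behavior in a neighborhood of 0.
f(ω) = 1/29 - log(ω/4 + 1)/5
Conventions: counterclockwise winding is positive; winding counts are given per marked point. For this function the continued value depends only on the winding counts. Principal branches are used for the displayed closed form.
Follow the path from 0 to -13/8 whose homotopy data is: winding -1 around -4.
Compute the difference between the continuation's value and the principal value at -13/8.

The rational part is single-valued and drops out of the difference; each branch term changes only by its own monodromy.
(-1/5)*log(1 - ω/(-4)): each positive loop around -4 adds 2*pi*i to the log, so winding -1 contributes (-1/5)*(-1)*2*pi*i = (2/5)*pi*i.
Summing the contributions at ω = -13/8 gives (2/5)*pi*i.

Continued minus principal equals (2/5)*pi*i.


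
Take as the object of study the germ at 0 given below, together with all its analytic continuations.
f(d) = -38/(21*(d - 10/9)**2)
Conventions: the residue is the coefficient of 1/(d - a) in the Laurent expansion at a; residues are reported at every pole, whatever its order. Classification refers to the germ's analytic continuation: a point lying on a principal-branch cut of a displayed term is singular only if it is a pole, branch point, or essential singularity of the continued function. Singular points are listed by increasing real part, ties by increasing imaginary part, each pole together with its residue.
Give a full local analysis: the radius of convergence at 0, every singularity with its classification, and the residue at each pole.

Denominator factor (d - 10/9)^2: pole of order 2 at 10/9, modulus 10/9.
The radius of convergence is the smallest modulus among the singular points: 10/9.
At the order-2 pole 10/9 set g(d) = (d - (10/9))^2*f(d) = -38/21.
Order-2 pole: residue = g'(a); g'(10/9) = 0, so the residue is 0.

Radius of convergence at 0: 10/9.
At 10/9: a pole of order 2; residue 0.


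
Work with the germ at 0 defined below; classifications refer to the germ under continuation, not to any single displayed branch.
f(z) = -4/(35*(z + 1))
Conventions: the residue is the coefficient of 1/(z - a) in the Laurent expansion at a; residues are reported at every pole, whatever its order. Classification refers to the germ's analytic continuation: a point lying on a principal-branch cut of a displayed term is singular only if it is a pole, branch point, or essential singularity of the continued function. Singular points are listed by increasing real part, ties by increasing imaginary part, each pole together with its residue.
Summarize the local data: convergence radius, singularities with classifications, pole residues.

Radius of convergence at 0: 1.
At -1: a pole of order 1; residue -4/35.

Denominator factor (z + 1): pole of order 1 at -1, modulus 1.
The radius of convergence is the smallest modulus among the singular points: 1.
At the order-1 pole -1 set g(z) = (z - (-1))*f(z) = -4/35.
Simple pole: residue = g(a) at a = -1, which is -4/35.


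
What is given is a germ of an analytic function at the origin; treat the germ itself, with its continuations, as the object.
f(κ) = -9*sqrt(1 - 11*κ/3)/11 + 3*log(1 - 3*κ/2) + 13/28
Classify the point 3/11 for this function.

The point is an algebraic (square-root) branch point.

The term (-9/11)*sqrt(1 - κ/(3/11)) has argument 1 - 3/11/(3/11) = 0 at 3/11: a square-root (algebraic, two-sheeted) branch point; the remaining terms are analytic or single-valued there.


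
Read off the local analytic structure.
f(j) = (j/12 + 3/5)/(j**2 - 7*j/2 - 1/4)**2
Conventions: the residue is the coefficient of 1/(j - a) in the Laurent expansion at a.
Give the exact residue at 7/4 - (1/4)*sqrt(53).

The residue is (179/42135)*sqrt(53).

The factor j**2 - 7*j/2 - 1/4 splits as (j - a)(j - a') with a = 7/4 - (1/4)*sqrt(53), a' = 7/4 + (1/4)*sqrt(53). At the order-2 pole a set g(j) = (j - a)^2*f(j) = [j/12 + 3/5] / (j - a')^2.
Order-2 pole: residue = g'(a); g'(7/4 - (1/4)*sqrt(53)) = (179/42135)*sqrt(53), so the residue is (179/42135)*sqrt(53).


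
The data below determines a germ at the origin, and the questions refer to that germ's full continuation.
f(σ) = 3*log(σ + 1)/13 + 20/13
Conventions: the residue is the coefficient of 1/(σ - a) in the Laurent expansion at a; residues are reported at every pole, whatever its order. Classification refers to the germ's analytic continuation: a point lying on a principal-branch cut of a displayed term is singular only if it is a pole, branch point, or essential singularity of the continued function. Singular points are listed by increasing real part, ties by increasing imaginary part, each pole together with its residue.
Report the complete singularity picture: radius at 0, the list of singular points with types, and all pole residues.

Branch term (3/13)*log(1 - σ/(-1)): its argument vanishes at σ = -1, a logarithmic branch point, modulus 1.
The radius of convergence is the smallest modulus among the singular points: 1.

Radius of convergence at 0: 1.
At -1: a logarithmic branch point.


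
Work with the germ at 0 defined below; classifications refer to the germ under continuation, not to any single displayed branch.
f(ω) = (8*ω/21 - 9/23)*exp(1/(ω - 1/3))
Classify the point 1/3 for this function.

The point is an essential singularity.

The exponent 1/(ω - (1/3)) has a pole at 1/3, so exp(1/(ω - (1/3))) takes every nonzero value near it: an essential singularity (not a pole of any order).


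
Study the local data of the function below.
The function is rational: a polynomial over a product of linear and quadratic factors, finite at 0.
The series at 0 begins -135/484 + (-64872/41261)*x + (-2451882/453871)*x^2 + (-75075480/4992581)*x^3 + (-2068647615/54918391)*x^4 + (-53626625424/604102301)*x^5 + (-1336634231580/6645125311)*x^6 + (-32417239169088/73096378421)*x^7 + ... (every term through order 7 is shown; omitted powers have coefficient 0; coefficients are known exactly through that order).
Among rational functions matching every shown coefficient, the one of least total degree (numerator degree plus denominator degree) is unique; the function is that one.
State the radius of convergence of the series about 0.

No rational of total degree below 6 reproduces all 8 coefficients; solving the [2/4] Pade equations on them gives f(x) = (-7*x**2/12 - 37*x/31 - 15/16)/(x**2 - 4*x + 11/6)**2, whose expansion matches every shown term.
Denominator factor (x**2 - 4*x + 11/6)^2: discriminant 26/3, real irrational roots 2 + (1/6)*sqrt(78) and 2 - (1/6)*sqrt(78); poles of order 2, moduli 2 + (1/6)*sqrt(78) and 2 - (1/6)*sqrt(78).
The radius of convergence is the smallest modulus among the singular points: 2 - (1/6)*sqrt(78).

The radius of convergence is 2 - (1/6)*sqrt(78).


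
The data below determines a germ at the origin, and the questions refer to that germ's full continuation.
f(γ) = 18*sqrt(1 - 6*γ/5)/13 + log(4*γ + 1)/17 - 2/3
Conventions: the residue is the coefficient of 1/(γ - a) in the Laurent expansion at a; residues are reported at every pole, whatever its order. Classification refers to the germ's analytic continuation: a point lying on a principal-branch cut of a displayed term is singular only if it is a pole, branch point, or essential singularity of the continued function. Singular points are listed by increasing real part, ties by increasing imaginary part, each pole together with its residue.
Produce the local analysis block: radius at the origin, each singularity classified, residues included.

Radius of convergence at 0: 1/4.
At -1/4: a logarithmic branch point.
At 5/6: an algebraic (square-root) branch point.

Branch term (18/13)*sqrt(1 - γ/(5/6)): its argument vanishes at γ = 5/6, a square-root branch point, modulus 5/6.
Branch term (1/17)*log(1 - γ/(-1/4)): its argument vanishes at γ = -1/4, a logarithmic branch point, modulus 1/4.
The radius of convergence is the smallest modulus among the singular points: 1/4.
List the singular points by increasing real part (a conjugate pair: the negative imaginary part first).


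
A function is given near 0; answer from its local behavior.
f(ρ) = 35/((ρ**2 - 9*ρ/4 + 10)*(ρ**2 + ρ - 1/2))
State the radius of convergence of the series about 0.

The radius of convergence is -1/2 + (1/2)*sqrt(3).

Denominator factor (ρ**2 - 9*ρ/4 + 10): discriminant -559/16, complex-conjugate roots (9/8) + ((1/8)*sqrt(559))*i and (9/8) - ((1/8)*sqrt(559))*i; poles of order 1, moduli sqrt(10) and sqrt(10).
Denominator factor (ρ**2 + ρ - 1/2): discriminant 3, real irrational roots -1/2 + (1/2)*sqrt(3) and -1/2 - (1/2)*sqrt(3); poles of order 1, moduli -1/2 + (1/2)*sqrt(3) and 1/2 + (1/2)*sqrt(3).
The radius of convergence is the smallest modulus among the singular points: -1/2 + (1/2)*sqrt(3).


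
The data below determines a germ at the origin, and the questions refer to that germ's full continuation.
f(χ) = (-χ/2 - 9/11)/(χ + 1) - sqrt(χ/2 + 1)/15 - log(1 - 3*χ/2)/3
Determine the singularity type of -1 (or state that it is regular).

The point is a pole of order 1.

The denominator factor χ + 1 vanishes at -1 and appears to the power 1; the numerator there equals -7/22, nonzero, and no other factor vanishes.
The branch terms are analytic at this point.
Hence a pole whose order is the multiplicity, 1.


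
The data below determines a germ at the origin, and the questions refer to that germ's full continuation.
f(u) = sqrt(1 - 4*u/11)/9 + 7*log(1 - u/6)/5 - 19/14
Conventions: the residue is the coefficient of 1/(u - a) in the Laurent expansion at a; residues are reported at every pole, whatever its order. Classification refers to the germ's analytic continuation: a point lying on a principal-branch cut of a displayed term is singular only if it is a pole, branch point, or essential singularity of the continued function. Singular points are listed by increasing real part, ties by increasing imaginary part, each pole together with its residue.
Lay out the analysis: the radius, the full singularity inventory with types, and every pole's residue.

Radius of convergence at 0: 11/4.
At 11/4: an algebraic (square-root) branch point.
At 6: a logarithmic branch point.

Branch term (1/9)*sqrt(1 - u/(11/4)): its argument vanishes at u = 11/4, a square-root branch point, modulus 11/4.
Branch term (7/5)*log(1 - u/(6)): its argument vanishes at u = 6, a logarithmic branch point, modulus 6.
The radius of convergence is the smallest modulus among the singular points: 11/4.
List the singular points by increasing real part (a conjugate pair: the negative imaginary part first).


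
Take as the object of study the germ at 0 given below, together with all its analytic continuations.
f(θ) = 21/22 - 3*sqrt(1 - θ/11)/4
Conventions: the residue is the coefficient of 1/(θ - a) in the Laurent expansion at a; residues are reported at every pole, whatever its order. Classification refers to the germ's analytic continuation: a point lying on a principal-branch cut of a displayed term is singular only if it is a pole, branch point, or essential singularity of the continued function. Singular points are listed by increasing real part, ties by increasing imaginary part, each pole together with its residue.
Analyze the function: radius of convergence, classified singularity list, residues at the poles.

Branch term (-3/4)*sqrt(1 - θ/(11)): its argument vanishes at θ = 11, a square-root branch point, modulus 11.
The radius of convergence is the smallest modulus among the singular points: 11.

Radius of convergence at 0: 11.
At 11: an algebraic (square-root) branch point.


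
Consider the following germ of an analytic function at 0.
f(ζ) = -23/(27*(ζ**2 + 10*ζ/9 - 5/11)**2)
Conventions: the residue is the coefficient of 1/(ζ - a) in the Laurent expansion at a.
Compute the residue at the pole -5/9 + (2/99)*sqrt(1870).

The factor ζ**2 + 10*ζ/9 - 5/11 splits as (ζ - a)(ζ - a') with a = -5/9 + (2/99)*sqrt(1870), a' = -5/9 - (2/99)*sqrt(1870). At the order-2 pole a set g(ζ) = (ζ - a)^2*f(ζ) = [-23/27] / (ζ - a')^2.
Order-2 pole: residue = g'(a); g'(-5/9 + (2/99)*sqrt(1870)) = (6831/924800)*sqrt(1870), so the residue is (6831/924800)*sqrt(1870).

The residue is (6831/924800)*sqrt(1870).


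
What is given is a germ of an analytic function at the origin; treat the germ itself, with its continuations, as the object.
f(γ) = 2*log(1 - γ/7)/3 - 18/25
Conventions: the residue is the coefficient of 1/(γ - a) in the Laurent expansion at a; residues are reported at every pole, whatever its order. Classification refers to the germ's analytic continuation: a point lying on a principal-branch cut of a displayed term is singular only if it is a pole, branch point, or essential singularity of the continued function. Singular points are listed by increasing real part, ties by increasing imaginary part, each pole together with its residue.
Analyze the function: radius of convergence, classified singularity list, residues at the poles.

Radius of convergence at 0: 7.
At 7: a logarithmic branch point.

Branch term (2/3)*log(1 - γ/(7)): its argument vanishes at γ = 7, a logarithmic branch point, modulus 7.
The radius of convergence is the smallest modulus among the singular points: 7.


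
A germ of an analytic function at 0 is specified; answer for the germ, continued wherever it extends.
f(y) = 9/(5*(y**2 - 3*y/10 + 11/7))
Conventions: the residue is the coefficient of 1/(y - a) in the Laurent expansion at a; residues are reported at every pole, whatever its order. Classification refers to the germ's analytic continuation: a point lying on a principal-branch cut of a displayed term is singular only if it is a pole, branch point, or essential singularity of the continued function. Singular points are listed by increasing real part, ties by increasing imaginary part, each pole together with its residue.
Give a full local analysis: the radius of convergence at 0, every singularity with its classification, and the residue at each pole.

Denominator factor (y**2 - 3*y/10 + 11/7): discriminant -4337/700, complex-conjugate roots (3/20) + ((1/140)*sqrt(30359))*i and (3/20) - ((1/140)*sqrt(30359))*i; poles of order 1, moduli (1/7)*sqrt(77) and (1/7)*sqrt(77).
The radius of convergence is the smallest modulus among the singular points: (1/7)*sqrt(77).
The factor y**2 - 3*y/10 + 11/7 splits as (y - a)(y - a') with a = (3/20) - ((1/140)*sqrt(30359))*i, a' = (3/20) + ((1/140)*sqrt(30359))*i. At the order-1 pole a set g(y) = (y - a)*f(y) = [9/5] / (y - a').
Simple pole: residue = g(a) at a = (3/20) - ((1/140)*sqrt(30359))*i, which is ((18/4337)*sqrt(30359))*i.
The factor y**2 - 3*y/10 + 11/7 splits as (y - a)(y - a') with a = (3/20) + ((1/140)*sqrt(30359))*i, a' = (3/20) - ((1/140)*sqrt(30359))*i. At the order-1 pole a set g(y) = (y - a)*f(y) = [9/5] / (y - a').
Simple pole: residue = g(a) at a = (3/20) + ((1/140)*sqrt(30359))*i, which is -((18/4337)*sqrt(30359))*i.
List the singular points by increasing real part (a conjugate pair: the negative imaginary part first).

Radius of convergence at 0: (1/7)*sqrt(77).
At (3/20) - ((1/140)*sqrt(30359))*i: a pole of order 1; residue ((18/4337)*sqrt(30359))*i.
At (3/20) + ((1/140)*sqrt(30359))*i: a pole of order 1; residue -((18/4337)*sqrt(30359))*i.


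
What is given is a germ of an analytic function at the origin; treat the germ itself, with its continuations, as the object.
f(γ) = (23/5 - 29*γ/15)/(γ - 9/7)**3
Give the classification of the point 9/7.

The point is a pole of order 3.

The denominator factor γ - 9/7 vanishes at 9/7 and appears to the power 3; the numerator there equals 74/35, nonzero, and no other factor vanishes.
Hence a pole whose order is the multiplicity, 3.


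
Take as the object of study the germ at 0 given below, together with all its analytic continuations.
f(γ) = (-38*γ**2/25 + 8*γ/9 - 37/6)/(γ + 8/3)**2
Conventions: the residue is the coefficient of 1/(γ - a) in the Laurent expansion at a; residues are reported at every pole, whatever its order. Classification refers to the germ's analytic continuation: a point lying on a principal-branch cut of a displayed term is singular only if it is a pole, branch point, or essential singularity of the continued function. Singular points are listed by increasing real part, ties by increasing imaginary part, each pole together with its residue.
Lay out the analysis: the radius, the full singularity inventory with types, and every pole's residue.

Denominator factor (γ + 8/3)^2: pole of order 2 at -8/3, modulus 8/3.
The radius of convergence is the smallest modulus among the singular points: 8/3.
At the order-2 pole -8/3 set g(γ) = (γ - (-8/3))^2*f(γ) = -38*γ**2/25 + 8*γ/9 - 37/6.
Order-2 pole: residue = g'(a); g'(-8/3) = 2024/225, so the residue is 2024/225.

Radius of convergence at 0: 8/3.
At -8/3: a pole of order 2; residue 2024/225.


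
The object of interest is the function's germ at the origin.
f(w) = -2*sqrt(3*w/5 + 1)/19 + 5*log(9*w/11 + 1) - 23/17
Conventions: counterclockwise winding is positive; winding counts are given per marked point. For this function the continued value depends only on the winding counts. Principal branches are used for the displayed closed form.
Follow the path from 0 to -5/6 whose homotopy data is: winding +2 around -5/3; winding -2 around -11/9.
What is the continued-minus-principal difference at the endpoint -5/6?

The rational part is single-valued and drops out of the difference; each branch term changes only by its own monodromy.
(-2/19)*sqrt(1 - w/(-5/3)): winding +2 is even, the square root returns to the same sheet, contribution 0.
(5)*log(1 - w/(-11/9)): each positive loop around -11/9 adds 2*pi*i to the log, so winding -2 contributes (5)*(-2)*2*pi*i = -(20)*pi*i.
Summing the contributions at w = -5/6 gives -(20)*pi*i.

Continued minus principal equals -(20)*pi*i.


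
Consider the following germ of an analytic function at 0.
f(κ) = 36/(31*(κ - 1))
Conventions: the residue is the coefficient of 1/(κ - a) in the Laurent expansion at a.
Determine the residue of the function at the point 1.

The residue is 36/31.

At the order-1 pole 1 set g(κ) = (κ - (1))*f(κ) = 36/31.
Simple pole: residue = g(a) at a = 1, which is 36/31.


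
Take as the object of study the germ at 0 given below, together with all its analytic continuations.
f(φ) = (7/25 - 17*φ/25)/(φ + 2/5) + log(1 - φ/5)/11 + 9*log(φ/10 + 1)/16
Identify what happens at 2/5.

Denominator factors: φ + 2/5 = 4/5 at φ = 2/5 — none vanishes.
Branch term log(1 - φ/(5)): argument at 2/5 is 23/25, nonzero, so 2/5 is not its branch point (a point on a principal cut is still regular for the continued germ).
Branch term log(1 - φ/(-10)): argument at 2/5 is 26/25, nonzero, so 2/5 is not its branch point (a point on a principal cut is still regular for the continued germ).
So the germ continues analytically to 2/5.

The point is a regular point.


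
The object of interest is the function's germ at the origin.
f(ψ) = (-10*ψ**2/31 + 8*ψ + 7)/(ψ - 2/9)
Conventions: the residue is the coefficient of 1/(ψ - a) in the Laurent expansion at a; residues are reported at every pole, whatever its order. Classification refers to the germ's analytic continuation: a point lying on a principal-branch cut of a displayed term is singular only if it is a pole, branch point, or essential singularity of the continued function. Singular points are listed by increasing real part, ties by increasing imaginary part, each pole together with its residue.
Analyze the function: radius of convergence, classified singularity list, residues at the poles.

Radius of convergence at 0: 2/9.
At 2/9: a pole of order 1; residue 22001/2511.

Denominator factor (ψ - 2/9): pole of order 1 at 2/9, modulus 2/9.
The radius of convergence is the smallest modulus among the singular points: 2/9.
At the order-1 pole 2/9 set g(ψ) = (ψ - (2/9))*f(ψ) = -10*ψ**2/31 + 8*ψ + 7.
Simple pole: residue = g(a) at a = 2/9, which is 22001/2511.


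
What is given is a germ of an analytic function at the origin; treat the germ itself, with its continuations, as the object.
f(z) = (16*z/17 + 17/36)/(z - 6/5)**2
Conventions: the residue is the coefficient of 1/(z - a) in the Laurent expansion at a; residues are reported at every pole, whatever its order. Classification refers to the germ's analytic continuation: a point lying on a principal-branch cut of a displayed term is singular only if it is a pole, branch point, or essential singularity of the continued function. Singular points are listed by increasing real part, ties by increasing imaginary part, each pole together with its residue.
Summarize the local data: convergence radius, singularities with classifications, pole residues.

Denominator factor (z - 6/5)^2: pole of order 2 at 6/5, modulus 6/5.
The radius of convergence is the smallest modulus among the singular points: 6/5.
At the order-2 pole 6/5 set g(z) = (z - (6/5))^2*f(z) = 16*z/17 + 17/36.
Order-2 pole: residue = g'(a); g'(6/5) = 16/17, so the residue is 16/17.

Radius of convergence at 0: 6/5.
At 6/5: a pole of order 2; residue 16/17.


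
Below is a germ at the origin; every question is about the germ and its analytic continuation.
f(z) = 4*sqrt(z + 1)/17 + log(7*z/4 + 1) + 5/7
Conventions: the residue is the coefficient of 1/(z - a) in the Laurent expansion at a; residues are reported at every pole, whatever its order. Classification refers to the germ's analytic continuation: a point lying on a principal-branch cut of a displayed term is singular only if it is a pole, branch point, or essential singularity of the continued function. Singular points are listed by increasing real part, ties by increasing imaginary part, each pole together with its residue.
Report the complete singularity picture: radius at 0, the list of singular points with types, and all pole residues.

Branch term (4/17)*sqrt(1 - z/(-1)): its argument vanishes at z = -1, a square-root branch point, modulus 1.
Branch term (1)*log(1 - z/(-4/7)): its argument vanishes at z = -4/7, a logarithmic branch point, modulus 4/7.
The radius of convergence is the smallest modulus among the singular points: 4/7.
List the singular points by increasing real part (a conjugate pair: the negative imaginary part first).

Radius of convergence at 0: 4/7.
At -1: an algebraic (square-root) branch point.
At -4/7: a logarithmic branch point.


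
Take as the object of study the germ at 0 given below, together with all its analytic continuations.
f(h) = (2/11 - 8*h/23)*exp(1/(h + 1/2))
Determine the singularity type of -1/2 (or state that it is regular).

The point is an essential singularity.

The exponent 1/(h - (-1/2)) has a pole at -1/2, so exp(1/(h - (-1/2))) takes every nonzero value near it: an essential singularity (not a pole of any order).


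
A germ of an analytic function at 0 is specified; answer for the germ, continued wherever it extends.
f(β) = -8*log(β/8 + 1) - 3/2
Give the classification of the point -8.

The point is a logarithmic branch point.

The term (-8)*log(1 - β/(-8)) has argument 1 - -8/(-8) = 0 at -8: a logarithmic (infinitely-sheeted) branch point; the remaining terms are analytic or single-valued there.


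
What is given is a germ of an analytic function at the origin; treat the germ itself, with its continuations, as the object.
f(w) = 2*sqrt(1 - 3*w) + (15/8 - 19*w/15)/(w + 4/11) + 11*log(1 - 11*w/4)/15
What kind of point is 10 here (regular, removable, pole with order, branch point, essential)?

Denominator factors: w + 4/11 = 114/11 at w = 10 — none vanishes.
Branch term log(1 - w/(4/11)): argument at 10 is -53/2, nonzero, so 10 is not its branch point (a point on a principal cut is still regular for the continued germ).
Branch term sqrt(1 - w/(1/3)): argument at 10 is -29, nonzero, so 10 is not its branch point (a point on a principal cut is still regular for the continued germ).
So the germ continues analytically to 10.

The point is a regular point.


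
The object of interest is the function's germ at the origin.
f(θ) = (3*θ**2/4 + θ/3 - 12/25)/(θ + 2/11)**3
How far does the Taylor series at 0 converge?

Denominator factor (θ + 2/11)^3: pole of order 3 at -2/11, modulus 2/11.
The radius of convergence is the smallest modulus among the singular points: 2/11.

The radius of convergence is 2/11.


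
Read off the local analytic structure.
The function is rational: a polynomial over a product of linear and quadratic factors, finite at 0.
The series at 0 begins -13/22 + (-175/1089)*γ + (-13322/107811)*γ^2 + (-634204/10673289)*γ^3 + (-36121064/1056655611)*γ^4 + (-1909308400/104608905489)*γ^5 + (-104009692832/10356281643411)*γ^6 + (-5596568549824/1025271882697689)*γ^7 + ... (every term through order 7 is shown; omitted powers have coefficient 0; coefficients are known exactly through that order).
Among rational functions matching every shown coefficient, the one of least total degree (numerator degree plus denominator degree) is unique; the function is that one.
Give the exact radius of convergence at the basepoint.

The radius of convergence is 11/6.

No rational of total degree below 3 reproduces all 8 coefficients; solving the [1/2] Pade equations on them gives f(γ) = (39/8 - γ/4)/((γ - 11/6)*(γ + 9/2)), whose expansion matches every shown term.
Denominator factor (γ + 9/2): pole of order 1 at -9/2, modulus 9/2.
Denominator factor (γ - 11/6): pole of order 1 at 11/6, modulus 11/6.
The radius of convergence is the smallest modulus among the singular points: 11/6.


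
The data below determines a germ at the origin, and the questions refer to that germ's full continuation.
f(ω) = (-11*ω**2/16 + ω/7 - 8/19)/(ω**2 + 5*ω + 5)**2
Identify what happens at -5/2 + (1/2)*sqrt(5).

The denominator factor ω**2 + 5*ω + 5 vanishes at -5/2 + (1/2)*sqrt(5) and appears to the power 2; the numerator there equals -25257/4256 + (401/224)*sqrt(5), nonzero, and no other factor vanishes.
Hence a pole whose order is the multiplicity, 2.

The point is a pole of order 2.


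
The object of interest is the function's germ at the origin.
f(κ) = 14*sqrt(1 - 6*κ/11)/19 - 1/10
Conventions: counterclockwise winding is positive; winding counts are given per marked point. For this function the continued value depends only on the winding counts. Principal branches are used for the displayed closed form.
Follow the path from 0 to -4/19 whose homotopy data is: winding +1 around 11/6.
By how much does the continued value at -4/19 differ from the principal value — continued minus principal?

The rational part is single-valued and drops out of the difference; each branch term changes only by its own monodromy.
(14/19)*sqrt(1 - κ/(11/6)): winding +1 is odd, the square root flips sign, contributing -2*(14/19)*sqrt(1 - (-4/19)/(11/6)) = -2*(14/19)*sqrt(233/209) = -(28/3971)*sqrt(48697).
Summing the contributions at κ = -4/19 gives -(28/3971)*sqrt(48697).

Continued minus principal equals -(28/3971)*sqrt(48697).


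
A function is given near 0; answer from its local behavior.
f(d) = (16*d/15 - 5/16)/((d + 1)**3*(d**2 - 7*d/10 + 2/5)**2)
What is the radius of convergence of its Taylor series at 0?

Denominator factor (d**2 - 7*d/10 + 2/5)^2: discriminant -111/100, complex-conjugate roots (7/20) + ((1/20)*sqrt(111))*i and (7/20) - ((1/20)*sqrt(111))*i; poles of order 2, moduli (1/5)*sqrt(10) and (1/5)*sqrt(10).
Denominator factor (d + 1)^3: pole of order 3 at -1, modulus 1.
The radius of convergence is the smallest modulus among the singular points: (1/5)*sqrt(10).

The radius of convergence is (1/5)*sqrt(10).


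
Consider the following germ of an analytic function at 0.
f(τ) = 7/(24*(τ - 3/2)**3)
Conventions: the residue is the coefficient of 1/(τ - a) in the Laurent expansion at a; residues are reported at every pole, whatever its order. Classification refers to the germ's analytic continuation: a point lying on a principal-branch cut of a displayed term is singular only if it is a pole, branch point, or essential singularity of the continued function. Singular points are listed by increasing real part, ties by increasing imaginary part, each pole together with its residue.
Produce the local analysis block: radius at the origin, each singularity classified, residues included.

Denominator factor (τ - 3/2)^3: pole of order 3 at 3/2, modulus 3/2.
The radius of convergence is the smallest modulus among the singular points: 3/2.
At the order-3 pole 3/2 set g(τ) = (τ - (3/2))^3*f(τ) = 7/24.
Order-3 pole: residue = g''(a)/2; g''(3/2) = 0, so the residue is 0.

Radius of convergence at 0: 3/2.
At 3/2: a pole of order 3; residue 0.


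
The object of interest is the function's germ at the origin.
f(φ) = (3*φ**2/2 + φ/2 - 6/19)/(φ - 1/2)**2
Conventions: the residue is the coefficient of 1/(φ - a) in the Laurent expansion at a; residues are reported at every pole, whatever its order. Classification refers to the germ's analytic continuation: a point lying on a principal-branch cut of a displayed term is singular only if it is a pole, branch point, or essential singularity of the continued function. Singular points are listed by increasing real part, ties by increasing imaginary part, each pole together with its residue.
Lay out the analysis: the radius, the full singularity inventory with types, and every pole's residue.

Denominator factor (φ - 1/2)^2: pole of order 2 at 1/2, modulus 1/2.
The radius of convergence is the smallest modulus among the singular points: 1/2.
At the order-2 pole 1/2 set g(φ) = (φ - (1/2))^2*f(φ) = 3*φ**2/2 + φ/2 - 6/19.
Order-2 pole: residue = g'(a); g'(1/2) = 2, so the residue is 2.

Radius of convergence at 0: 1/2.
At 1/2: a pole of order 2; residue 2.


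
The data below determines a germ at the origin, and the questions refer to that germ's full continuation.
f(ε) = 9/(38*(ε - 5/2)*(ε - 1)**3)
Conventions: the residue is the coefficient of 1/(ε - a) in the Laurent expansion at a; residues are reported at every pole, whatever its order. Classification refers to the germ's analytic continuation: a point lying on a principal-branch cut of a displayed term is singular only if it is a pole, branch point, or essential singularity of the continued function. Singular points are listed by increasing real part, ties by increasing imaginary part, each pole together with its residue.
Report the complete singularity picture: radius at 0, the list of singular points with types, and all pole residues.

Denominator factor (ε - 5/2): pole of order 1 at 5/2, modulus 5/2.
Denominator factor (ε - 1)^3: pole of order 3 at 1, modulus 1.
The radius of convergence is the smallest modulus among the singular points: 1.
At the order-3 pole 1 set g(ε) = (ε - (1))^3*f(ε) = 9/(38*(ε - 5/2)).
Order-3 pole: residue = g''(a)/2; g''(1) = -8/57, so the residue is -4/57.
At the order-1 pole 5/2 set g(ε) = (ε - (5/2))*f(ε) = 9/(38*(ε - 1)**3).
Simple pole: residue = g(a) at a = 5/2, which is 4/57.
List the singular points by increasing real part (a conjugate pair: the negative imaginary part first).

Radius of convergence at 0: 1.
At 1: a pole of order 3; residue -4/57.
At 5/2: a pole of order 1; residue 4/57.


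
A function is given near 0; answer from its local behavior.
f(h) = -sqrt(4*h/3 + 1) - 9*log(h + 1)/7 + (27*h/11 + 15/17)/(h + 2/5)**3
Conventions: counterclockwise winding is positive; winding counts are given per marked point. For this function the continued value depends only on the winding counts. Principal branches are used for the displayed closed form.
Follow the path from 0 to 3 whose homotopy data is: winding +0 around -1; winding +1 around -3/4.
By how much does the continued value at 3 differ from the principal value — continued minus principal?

The rational part is single-valued and drops out of the difference; each branch term changes only by its own monodromy.
(-1)*sqrt(1 - h/(-3/4)): winding +1 is odd, the square root flips sign, contributing -2*(-1)*sqrt(1 - (3)/(-3/4)) = -2*(-1)*sqrt(5) = (2)*sqrt(5).
(-9/7)*log(1 - h/(-1)): winding 0 around -1, so this term returns to its principal value, contribution 0.
Summing the contributions at h = 3 gives (2)*sqrt(5).

Continued minus principal equals (2)*sqrt(5).


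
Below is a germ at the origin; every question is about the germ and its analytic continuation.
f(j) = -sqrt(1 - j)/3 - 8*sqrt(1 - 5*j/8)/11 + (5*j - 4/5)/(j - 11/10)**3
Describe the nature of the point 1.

The term (-1/3)*sqrt(1 - j/(1)) has argument 1 - 1/(1) = 0 at 1: a square-root (algebraic, two-sheeted) branch point; the remaining terms are analytic or single-valued there.

The point is an algebraic (square-root) branch point.


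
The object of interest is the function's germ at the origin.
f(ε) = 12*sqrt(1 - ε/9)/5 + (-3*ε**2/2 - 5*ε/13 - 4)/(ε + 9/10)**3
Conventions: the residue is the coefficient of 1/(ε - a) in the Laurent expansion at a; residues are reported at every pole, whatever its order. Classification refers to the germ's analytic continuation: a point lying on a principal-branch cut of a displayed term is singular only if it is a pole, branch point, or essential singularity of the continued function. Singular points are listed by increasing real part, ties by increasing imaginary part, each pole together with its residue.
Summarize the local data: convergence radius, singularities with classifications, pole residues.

Denominator factor (ε + 9/10)^3: pole of order 3 at -9/10, modulus 9/10.
Branch term (12/5)*sqrt(1 - ε/(9)): its argument vanishes at ε = 9, a square-root branch point, modulus 9.
The radius of convergence is the smallest modulus among the singular points: 9/10.
The branch term is analytic at -9/10 and contributes nothing to the residue; only the rational part matters.
At the order-3 pole -9/10 set g(ε) = (ε - (-9/10))^3*(rational part) = -3*ε**2/2 - 5*ε/13 - 4.
Order-3 pole: residue = g''(a)/2; g''(-9/10) = -3, so the residue is -3/2.
List the singular points by increasing real part (a conjugate pair: the negative imaginary part first).

Radius of convergence at 0: 9/10.
At -9/10: a pole of order 3; residue -3/2.
At 9: an algebraic (square-root) branch point.
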